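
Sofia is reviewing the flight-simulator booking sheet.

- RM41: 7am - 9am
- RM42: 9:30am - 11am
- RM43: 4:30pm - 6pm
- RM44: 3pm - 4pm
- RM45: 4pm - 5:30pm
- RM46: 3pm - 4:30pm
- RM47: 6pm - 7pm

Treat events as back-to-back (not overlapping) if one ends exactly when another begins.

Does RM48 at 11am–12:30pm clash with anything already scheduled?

No — it doesn't clash with anything

RM41: ends 9am at or before RM48 starts 11am → clear.
RM42: ends 11am at or before RM48 starts 11am → clear.
RM44: starts 3pm at or after RM48 ends 12:30pm → clear.
RM46: starts 3pm at or after RM48 ends 12:30pm → clear.
RM45: starts 4pm at or after RM48 ends 12:30pm → clear.
RM43: starts 4:30pm at or after RM48 ends 12:30pm → clear.
RM47: starts 6pm at or after RM48 ends 12:30pm → clear.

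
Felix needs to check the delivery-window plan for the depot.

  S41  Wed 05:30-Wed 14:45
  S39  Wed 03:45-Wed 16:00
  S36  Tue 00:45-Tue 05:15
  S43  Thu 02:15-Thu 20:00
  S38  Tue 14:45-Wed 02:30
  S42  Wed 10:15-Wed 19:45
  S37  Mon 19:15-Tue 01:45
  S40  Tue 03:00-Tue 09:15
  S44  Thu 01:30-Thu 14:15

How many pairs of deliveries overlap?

Two intervals overlap when each starts before the other ends.
Sorted by start: S37, S36, S40, S38, S39, S41, S42, S44, S43.
S36 starts before S37 ends → S37 and S36 overlap.
S40 starts after S37 ends; S37 is clear from here.
S40 starts before S36 ends → S36 and S40 overlap.
S38 starts after S36 ends; S36 is clear from here.
S38 starts after S40 ends; S40 is clear from here.
S39 starts after S38 ends; S38 is clear from here.
S41 starts before S39 ends → S39 and S41 overlap.
S42 starts before S39 ends → S39 and S42 overlap.
S44 starts after S39 ends; S39 is clear from here.
S42 starts before S41 ends → S41 and S42 overlap.
S44 starts after S41 ends; S41 is clear from here.
S44 starts after S42 ends; S42 is clear from here.
S43 starts before S44 ends → S44 and S43 overlap.
Overlapping pairs: S36 & S37, S36 & S40, S39 & S41, S39 & S42, S41 & S42, S43 & S44 — 6 in total.

6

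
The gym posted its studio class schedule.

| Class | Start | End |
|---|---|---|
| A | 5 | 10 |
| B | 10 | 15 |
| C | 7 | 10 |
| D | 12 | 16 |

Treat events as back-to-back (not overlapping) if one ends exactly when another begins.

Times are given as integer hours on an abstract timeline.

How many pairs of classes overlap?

Check each pair: they overlap iff neither finishes before the other starts.
Sorted by start: A, C, B, D.
C starts before A ends → A and C overlap.
B starts exactly when A ends (back-to-back, no overlap), so nothing later overlaps A either.
B starts exactly when C ends (back-to-back, no overlap), so nothing later overlaps C either.
D starts before B ends → B and D overlap.
Overlapping pairs: A & C, B & D — 2 in total.

2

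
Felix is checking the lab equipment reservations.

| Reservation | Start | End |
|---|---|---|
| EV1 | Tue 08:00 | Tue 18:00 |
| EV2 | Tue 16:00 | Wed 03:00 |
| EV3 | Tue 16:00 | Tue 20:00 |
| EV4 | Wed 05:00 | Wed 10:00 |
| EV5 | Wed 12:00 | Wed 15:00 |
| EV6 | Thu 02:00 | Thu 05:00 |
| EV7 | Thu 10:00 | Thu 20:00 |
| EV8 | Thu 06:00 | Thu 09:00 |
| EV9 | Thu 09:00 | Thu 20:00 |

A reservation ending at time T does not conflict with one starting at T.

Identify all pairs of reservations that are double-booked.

Sorted by start: EV1, EV2, EV3, EV4, EV5, EV6, EV8, EV9, EV7.
EV2 starts before EV1 ends → EV1 and EV2 overlap.
EV3 starts before EV1 ends → EV1 and EV3 overlap.
EV4 starts after EV1 ends, so EV1 has no further overlaps.
EV3 starts before EV2 ends → EV2 and EV3 overlap.
EV4 starts after EV2 ends, so EV2 has no further overlaps.
EV4 starts after EV3 ends, so EV3 has no further overlaps.
EV5 starts after EV4 ends, so EV4 has no further overlaps.
EV6 starts after EV5 ends, so EV5 has no further overlaps.
EV8 starts after EV6 ends, so EV6 has no further overlaps.
EV9 starts exactly when EV8 ends (back-to-back, no overlap), so EV8 has no further overlaps.
EV7 starts before EV9 ends → EV9 and EV7 overlap.

EV1 & EV2, EV1 & EV3, EV2 & EV3, EV7 & EV9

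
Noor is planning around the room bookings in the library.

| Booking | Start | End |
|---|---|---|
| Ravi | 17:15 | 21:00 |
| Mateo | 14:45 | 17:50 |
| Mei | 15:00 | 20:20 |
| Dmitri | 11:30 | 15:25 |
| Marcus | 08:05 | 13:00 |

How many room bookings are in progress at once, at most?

3

Sort all start/end points and keep a running count:
08:05 start Marcus → 1
11:30 start Dmitri → 2
13:00 end Marcus → 1
14:45 start Mateo → 2
15:00 start Mei → 3
15:25 end Dmitri → 2
17:15 start Ravi → 3
17:50 end Mateo → 2
20:20 end Mei → 1
21:00 end Ravi → 0
Peak is 3, at 15:00 (Dmitri, Mateo, Mei).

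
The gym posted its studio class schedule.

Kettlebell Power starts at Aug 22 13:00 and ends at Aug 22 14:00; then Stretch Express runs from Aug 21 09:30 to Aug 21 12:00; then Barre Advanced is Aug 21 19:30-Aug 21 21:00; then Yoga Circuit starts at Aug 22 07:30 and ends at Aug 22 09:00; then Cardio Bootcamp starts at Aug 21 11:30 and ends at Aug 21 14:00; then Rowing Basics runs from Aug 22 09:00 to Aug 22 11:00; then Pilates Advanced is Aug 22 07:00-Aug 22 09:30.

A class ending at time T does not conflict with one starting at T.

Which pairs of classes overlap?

Cardio Bootcamp & Stretch Express, Pilates Advanced & Rowing Basics, Pilates Advanced & Yoga Circuit

Sorted by start: Stretch Express, Cardio Bootcamp, Barre Advanced, Pilates Advanced, Yoga Circuit, Rowing Basics, Kettlebell Power.
Cardio Bootcamp starts before Stretch Express ends → Stretch Express and Cardio Bootcamp overlap.
Barre Advanced starts after Stretch Express ends — done with Stretch Express.
Barre Advanced starts after Cardio Bootcamp ends — done with Cardio Bootcamp.
Pilates Advanced starts after Barre Advanced ends — done with Barre Advanced.
Yoga Circuit starts before Pilates Advanced ends → Pilates Advanced and Yoga Circuit overlap.
Rowing Basics starts before Pilates Advanced ends → Pilates Advanced and Rowing Basics overlap.
Kettlebell Power starts after Pilates Advanced ends.
Rowing Basics starts exactly when Yoga Circuit ends (back-to-back, no overlap) — done with Yoga Circuit.
Kettlebell Power starts after Rowing Basics ends.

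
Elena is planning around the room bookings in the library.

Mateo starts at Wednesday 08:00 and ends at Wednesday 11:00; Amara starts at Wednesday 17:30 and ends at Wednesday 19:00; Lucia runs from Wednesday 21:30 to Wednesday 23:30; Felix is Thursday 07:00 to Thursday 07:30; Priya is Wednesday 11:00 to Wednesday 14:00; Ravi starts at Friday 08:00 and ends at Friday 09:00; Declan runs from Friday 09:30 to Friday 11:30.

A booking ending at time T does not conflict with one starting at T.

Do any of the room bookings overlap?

Sorted by start: Mateo, Priya, Amara, Lucia, Felix, Ravi, Declan.
Priya starts exactly when Mateo ends (back-to-back, no overlap) — done with Mateo.
Amara starts after Priya ends — done with Priya.
Lucia starts after Amara ends — done with Amara.
Felix starts after Lucia ends — done with Lucia.
Ravi starts after Felix ends — done with Felix.
Declan starts after Ravi ends.
Every pair is clear; the schedule has no overlaps.

No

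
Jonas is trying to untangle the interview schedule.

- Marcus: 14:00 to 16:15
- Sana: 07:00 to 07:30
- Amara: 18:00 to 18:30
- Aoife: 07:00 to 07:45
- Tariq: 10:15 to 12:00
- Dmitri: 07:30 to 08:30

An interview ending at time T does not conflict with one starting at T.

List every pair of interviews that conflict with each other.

Sorted by start: Aoife, Sana, Dmitri, Tariq, Marcus, Amara.
Sana starts before Aoife ends → Aoife and Sana overlap.
Dmitri starts before Aoife ends → Aoife and Dmitri overlap.
Tariq starts after Aoife ends; Aoife is clear from here.
Dmitri starts exactly when Sana ends (back-to-back, no overlap); Sana is clear from here.
Tariq starts after Dmitri ends; Dmitri is clear from here.
Marcus starts after Tariq ends; Tariq is clear from here.
Amara starts after Marcus ends.

Aoife & Dmitri, Aoife & Sana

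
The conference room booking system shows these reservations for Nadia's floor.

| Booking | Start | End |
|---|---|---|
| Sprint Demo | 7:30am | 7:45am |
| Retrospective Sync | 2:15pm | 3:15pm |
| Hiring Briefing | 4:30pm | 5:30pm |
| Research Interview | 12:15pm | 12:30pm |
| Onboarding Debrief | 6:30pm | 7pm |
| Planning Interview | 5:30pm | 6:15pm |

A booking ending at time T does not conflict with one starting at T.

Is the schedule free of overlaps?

Yes

Two intervals overlap when each starts before the other ends.
Sorted by start: Sprint Demo, Research Interview, Retrospective Sync, Hiring Briefing, Planning Interview, Onboarding Debrief.
Research Interview starts after Sprint Demo ends; Sprint Demo is clear from here.
Retrospective Sync starts after Research Interview ends; Research Interview is clear from here.
Hiring Briefing starts after Retrospective Sync ends; Retrospective Sync is clear from here.
Planning Interview starts exactly when Hiring Briefing ends (back-to-back, no overlap); Hiring Briefing is clear from here.
Onboarding Debrief starts after Planning Interview ends.
Every pair is clear; the schedule has no overlaps.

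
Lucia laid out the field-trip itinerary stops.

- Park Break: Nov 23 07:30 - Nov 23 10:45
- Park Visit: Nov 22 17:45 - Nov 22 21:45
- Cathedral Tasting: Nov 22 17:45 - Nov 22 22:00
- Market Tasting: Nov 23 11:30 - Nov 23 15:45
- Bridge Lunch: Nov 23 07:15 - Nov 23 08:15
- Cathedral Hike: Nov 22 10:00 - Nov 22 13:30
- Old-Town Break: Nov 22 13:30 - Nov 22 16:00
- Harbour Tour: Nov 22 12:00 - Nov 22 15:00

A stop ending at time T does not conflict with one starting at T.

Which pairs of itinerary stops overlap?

Bridge Lunch & Park Break, Cathedral Hike & Harbour Tour, Cathedral Tasting & Park Visit, Harbour Tour & Old-Town Break

Sorted by start: Cathedral Hike, Harbour Tour, Old-Town Break, Park Visit, Cathedral Tasting, Bridge Lunch, Park Break, Market Tasting.
Harbour Tour starts before Cathedral Hike ends → Cathedral Hike and Harbour Tour overlap.
Old-Town Break starts exactly when Cathedral Hike ends (back-to-back, no overlap), so nothing later overlaps Cathedral Hike either.
Old-Town Break starts before Harbour Tour ends → Harbour Tour and Old-Town Break overlap.
Park Visit starts after Harbour Tour ends, so nothing later overlaps Harbour Tour either.
Park Visit starts after Old-Town Break ends, so nothing later overlaps Old-Town Break either.
Cathedral Tasting starts before Park Visit ends → Park Visit and Cathedral Tasting overlap.
Bridge Lunch starts after Park Visit ends, so nothing later overlaps Park Visit either.
Bridge Lunch starts after Cathedral Tasting ends, so nothing later overlaps Cathedral Tasting either.
Park Break starts before Bridge Lunch ends → Bridge Lunch and Park Break overlap.
Market Tasting starts after Bridge Lunch ends.
Market Tasting starts after Park Break ends.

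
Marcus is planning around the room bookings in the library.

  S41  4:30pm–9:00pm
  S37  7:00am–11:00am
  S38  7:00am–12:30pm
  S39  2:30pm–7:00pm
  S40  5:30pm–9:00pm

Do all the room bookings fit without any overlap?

Check each pair: they overlap iff neither finishes before the other starts.
Sorted by start: S37, S38, S39, S41, S40.
S38 starts before S37 ends → S37 and S38 overlap.
That's a conflict, so the schedule is not conflict-free.

No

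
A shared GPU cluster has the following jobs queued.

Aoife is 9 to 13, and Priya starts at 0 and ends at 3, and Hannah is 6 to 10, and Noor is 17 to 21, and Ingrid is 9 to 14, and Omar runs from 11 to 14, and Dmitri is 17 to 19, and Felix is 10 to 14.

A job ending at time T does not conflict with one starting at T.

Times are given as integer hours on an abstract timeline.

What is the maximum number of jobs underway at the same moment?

4

Sweep the timeline, counting +1 at each start and −1 at each end (ends before starts at a tie):
0 start Priya → 1
3 end Priya → 0
6 start Hannah → 1
9 start Aoife → 2
9 start Ingrid → 3
10 end Hannah → 2
10 start Felix → 3
11 start Omar → 4
13 end Aoife → 3
14 end Felix → 2
14 end Ingrid → 1
14 end Omar → 0
17 start Dmitri → 1
17 start Noor → 2
19 end Dmitri → 1
21 end Noor → 0
Peak is 4, at 11 (Aoife, Felix, Ingrid, Omar).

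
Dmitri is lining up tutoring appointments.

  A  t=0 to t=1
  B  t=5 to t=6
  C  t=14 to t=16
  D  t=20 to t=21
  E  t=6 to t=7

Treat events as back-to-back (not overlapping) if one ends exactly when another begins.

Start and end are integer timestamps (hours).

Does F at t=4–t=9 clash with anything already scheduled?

Yes — it overlaps B, E

A: ends t=1 at or before F starts t=4 → clear.
B: starts t=5 before F ends t=9, and ends t=6 after F starts t=4 → overlap.
E: starts t=6 before F ends t=9, and ends t=7 after F starts t=4 → overlap.
C: starts t=14 at or after F ends t=9 → clear.
D: starts t=20 at or after F ends t=9 → clear.
F overlaps B, E.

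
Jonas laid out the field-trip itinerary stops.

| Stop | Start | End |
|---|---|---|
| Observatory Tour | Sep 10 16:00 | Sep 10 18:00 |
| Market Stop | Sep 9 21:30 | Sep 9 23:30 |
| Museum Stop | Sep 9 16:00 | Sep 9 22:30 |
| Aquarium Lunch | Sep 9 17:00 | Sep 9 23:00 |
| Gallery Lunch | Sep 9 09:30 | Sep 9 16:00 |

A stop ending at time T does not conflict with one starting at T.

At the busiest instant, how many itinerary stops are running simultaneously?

Sweep the timeline, counting +1 at each start and −1 at each end (ends before starts at a tie):
Sep 9 09:30 start Gallery Lunch → 1
Sep 9 16:00 end Gallery Lunch → 0
Sep 9 16:00 start Museum Stop → 1
Sep 9 17:00 start Aquarium Lunch → 2
Sep 9 21:30 start Market Stop → 3
Sep 9 22:30 end Museum Stop → 2
Sep 9 23:00 end Aquarium Lunch → 1
Sep 9 23:30 end Market Stop → 0
Sep 10 16:00 start Observatory Tour → 1
Sep 10 18:00 end Observatory Tour → 0
Peak is 3, at Sep 9 21:30 (Aquarium Lunch, Market Stop, Museum Stop).

3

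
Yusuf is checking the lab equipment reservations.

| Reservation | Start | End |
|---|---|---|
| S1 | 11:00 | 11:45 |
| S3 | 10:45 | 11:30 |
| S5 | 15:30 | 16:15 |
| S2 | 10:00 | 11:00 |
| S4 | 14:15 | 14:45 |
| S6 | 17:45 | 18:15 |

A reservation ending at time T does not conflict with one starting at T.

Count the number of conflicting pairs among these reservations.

Sorted by start: S2, S3, S1, S4, S5, S6.
S3 starts before S2 ends → S2 and S3 overlap.
S1 starts exactly when S2 ends (back-to-back, no overlap), so S2 has no further overlaps.
S1 starts before S3 ends → S3 and S1 overlap.
S4 starts after S3 ends, so S3 has no further overlaps.
S4 starts after S1 ends, so S1 has no further overlaps.
S5 starts after S4 ends, so S4 has no further overlaps.
S6 starts after S5 ends.
Overlapping pairs: S1 & S3, S2 & S3 — 2 in total.

2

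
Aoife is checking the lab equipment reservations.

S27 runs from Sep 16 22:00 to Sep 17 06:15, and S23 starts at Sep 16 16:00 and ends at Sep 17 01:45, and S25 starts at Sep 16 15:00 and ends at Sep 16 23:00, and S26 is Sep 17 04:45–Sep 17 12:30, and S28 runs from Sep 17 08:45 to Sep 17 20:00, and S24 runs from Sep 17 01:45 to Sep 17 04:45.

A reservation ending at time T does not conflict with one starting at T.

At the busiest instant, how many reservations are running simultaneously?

Sweep the timeline, counting +1 at each start and −1 at each end (ends before starts at a tie):
Sep 16 15:00 start S25 → 1
Sep 16 16:00 start S23 → 2
Sep 16 22:00 start S27 → 3
Sep 16 23:00 end S25 → 2
Sep 17 01:45 end S23 → 1
Sep 17 01:45 start S24 → 2
Sep 17 04:45 end S24 → 1
Sep 17 04:45 start S26 → 2
Sep 17 06:15 end S27 → 1
Sep 17 08:45 start S28 → 2
Sep 17 12:30 end S26 → 1
Sep 17 20:00 end S28 → 0
Peak is 3, at Sep 16 22:00 (S23, S25, S27).

3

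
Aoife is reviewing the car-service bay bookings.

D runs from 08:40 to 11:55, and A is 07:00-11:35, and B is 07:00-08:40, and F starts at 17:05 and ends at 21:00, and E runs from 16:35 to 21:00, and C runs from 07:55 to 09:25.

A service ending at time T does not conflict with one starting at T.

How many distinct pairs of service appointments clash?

Two intervals overlap when each starts before the other ends.
Sorted by start: A, B, C, D, E, F.
B starts before A ends → A and B overlap.
C starts before A ends → A and C overlap.
D starts before A ends → A and D overlap.
E starts after A ends, so nothing later overlaps A either.
C starts before B ends → B and C overlap.
D starts exactly when B ends (back-to-back, no overlap), so nothing later overlaps B either.
D starts before C ends → C and D overlap.
E starts after C ends, so nothing later overlaps C either.
E starts after D ends, so nothing later overlaps D either.
F starts before E ends → E and F overlap.
Overlapping pairs: A & B, A & C, A & D, B & C, C & D, E & F — 6 in total.

6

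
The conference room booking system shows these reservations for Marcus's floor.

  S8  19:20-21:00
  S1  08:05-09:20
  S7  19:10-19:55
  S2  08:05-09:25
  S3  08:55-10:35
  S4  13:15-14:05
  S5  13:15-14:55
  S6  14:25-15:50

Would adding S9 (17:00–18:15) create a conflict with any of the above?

S1: ends 09:20 at or before S9 starts 17:00 → clear.
S2: ends 09:25 at or before S9 starts 17:00 → clear.
S3: ends 10:35 at or before S9 starts 17:00 → clear.
S4: ends 14:05 at or before S9 starts 17:00 → clear.
S5: ends 14:55 at or before S9 starts 17:00 → clear.
S6: ends 15:50 at or before S9 starts 17:00 → clear.
S7: starts 19:10 at or after S9 ends 18:15 → clear.
S8: starts 19:20 at or after S9 ends 18:15 → clear.

No — it doesn't clash with anything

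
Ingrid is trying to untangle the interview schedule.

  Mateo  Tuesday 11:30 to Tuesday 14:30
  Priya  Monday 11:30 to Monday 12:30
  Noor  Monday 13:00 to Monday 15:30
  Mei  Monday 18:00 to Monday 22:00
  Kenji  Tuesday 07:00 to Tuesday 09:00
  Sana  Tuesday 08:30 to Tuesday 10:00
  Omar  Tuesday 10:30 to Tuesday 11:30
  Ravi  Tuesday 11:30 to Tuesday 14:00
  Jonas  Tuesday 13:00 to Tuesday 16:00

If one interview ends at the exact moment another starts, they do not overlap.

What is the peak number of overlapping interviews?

3

Sweep the timeline, counting +1 at each start and −1 at each end (ends before starts at a tie):
Monday 11:30 start Priya → 1
Monday 12:30 end Priya → 0
Monday 13:00 start Noor → 1
Monday 15:30 end Noor → 0
Monday 18:00 start Mei → 1
Monday 22:00 end Mei → 0
Tuesday 07:00 start Kenji → 1
Tuesday 08:30 start Sana → 2
Tuesday 09:00 end Kenji → 1
Tuesday 10:00 end Sana → 0
Tuesday 10:30 start Omar → 1
Tuesday 11:30 end Omar → 0
Tuesday 11:30 start Mateo → 1
Tuesday 11:30 start Ravi → 2
Tuesday 13:00 start Jonas → 3
Tuesday 14:00 end Ravi → 2
Tuesday 14:30 end Mateo → 1
Tuesday 16:00 end Jonas → 0
Peak is 3, at Tuesday 13:00 (Jonas, Mateo, Ravi).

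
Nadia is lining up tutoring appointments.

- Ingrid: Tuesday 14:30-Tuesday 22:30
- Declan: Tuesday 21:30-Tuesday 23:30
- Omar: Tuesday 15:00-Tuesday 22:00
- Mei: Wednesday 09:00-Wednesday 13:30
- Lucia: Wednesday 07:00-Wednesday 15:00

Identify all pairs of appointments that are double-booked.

Sorted by start: Ingrid, Omar, Declan, Lucia, Mei.
Omar starts before Ingrid ends → Ingrid and Omar overlap.
Declan starts before Ingrid ends → Ingrid and Declan overlap.
Lucia starts after Ingrid ends — done with Ingrid.
Declan starts before Omar ends → Omar and Declan overlap.
Lucia starts after Omar ends — done with Omar.
Lucia starts after Declan ends — done with Declan.
Mei starts before Lucia ends → Lucia and Mei overlap.

Declan & Ingrid, Declan & Omar, Ingrid & Omar, Lucia & Mei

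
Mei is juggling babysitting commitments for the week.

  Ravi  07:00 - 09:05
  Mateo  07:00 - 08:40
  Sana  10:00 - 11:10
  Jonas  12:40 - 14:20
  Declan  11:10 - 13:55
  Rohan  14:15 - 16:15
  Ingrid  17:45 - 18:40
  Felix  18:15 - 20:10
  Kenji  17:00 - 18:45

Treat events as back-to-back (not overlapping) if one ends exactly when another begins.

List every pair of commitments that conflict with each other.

Declan & Jonas, Felix & Ingrid, Felix & Kenji, Ingrid & Kenji, Jonas & Rohan, Mateo & Ravi

Sorted by start: Ravi, Mateo, Sana, Declan, Jonas, Rohan, Kenji, Ingrid, Felix.
Mateo starts before Ravi ends → Ravi and Mateo overlap.
Sana starts after Ravi ends; Ravi is clear from here.
Sana starts after Mateo ends; Mateo is clear from here.
Declan starts exactly when Sana ends (back-to-back, no overlap); Sana is clear from here.
Jonas starts before Declan ends → Declan and Jonas overlap.
Rohan starts after Declan ends; Declan is clear from here.
Rohan starts before Jonas ends → Jonas and Rohan overlap.
Kenji starts after Jonas ends; Jonas is clear from here.
Kenji starts after Rohan ends; Rohan is clear from here.
Ingrid starts before Kenji ends → Kenji and Ingrid overlap.
Felix starts before Kenji ends → Kenji and Felix overlap.
Felix starts before Ingrid ends → Ingrid and Felix overlap.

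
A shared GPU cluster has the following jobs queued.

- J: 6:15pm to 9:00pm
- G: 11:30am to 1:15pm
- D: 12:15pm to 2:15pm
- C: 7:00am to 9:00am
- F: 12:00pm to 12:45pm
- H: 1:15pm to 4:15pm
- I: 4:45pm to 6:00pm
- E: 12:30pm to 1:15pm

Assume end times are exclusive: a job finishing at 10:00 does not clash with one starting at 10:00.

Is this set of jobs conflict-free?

No

Two intervals overlap when each starts before the other ends.
Sorted by start: C, G, F, D, E, H, I, J.
G starts after C ends, so nothing later overlaps C either.
F starts before G ends → G and F overlap.
That's a conflict, so the schedule is not conflict-free.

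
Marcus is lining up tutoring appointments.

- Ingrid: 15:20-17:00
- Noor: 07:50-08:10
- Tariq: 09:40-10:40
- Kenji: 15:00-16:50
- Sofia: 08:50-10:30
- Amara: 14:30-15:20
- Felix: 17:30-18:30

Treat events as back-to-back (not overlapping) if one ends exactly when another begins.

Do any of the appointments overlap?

Yes

Two intervals overlap when each starts before the other ends.
Sorted by start: Noor, Sofia, Tariq, Amara, Kenji, Ingrid, Felix.
Sofia starts after Noor ends — done with Noor.
Tariq starts before Sofia ends → Sofia and Tariq overlap.
That's a conflict, so the schedule is not conflict-free.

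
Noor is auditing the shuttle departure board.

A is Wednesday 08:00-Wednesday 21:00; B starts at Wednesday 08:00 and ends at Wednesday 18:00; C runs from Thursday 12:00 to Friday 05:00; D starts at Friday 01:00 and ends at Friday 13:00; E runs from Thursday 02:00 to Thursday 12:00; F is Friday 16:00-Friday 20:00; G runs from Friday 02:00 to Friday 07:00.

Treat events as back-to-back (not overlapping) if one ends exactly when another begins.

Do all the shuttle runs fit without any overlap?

No

Two intervals overlap when each starts before the other ends.
Sorted by start: A, B, E, C, D, G, F.
B starts before A ends → A and B overlap.
That's a conflict, so the schedule is not conflict-free.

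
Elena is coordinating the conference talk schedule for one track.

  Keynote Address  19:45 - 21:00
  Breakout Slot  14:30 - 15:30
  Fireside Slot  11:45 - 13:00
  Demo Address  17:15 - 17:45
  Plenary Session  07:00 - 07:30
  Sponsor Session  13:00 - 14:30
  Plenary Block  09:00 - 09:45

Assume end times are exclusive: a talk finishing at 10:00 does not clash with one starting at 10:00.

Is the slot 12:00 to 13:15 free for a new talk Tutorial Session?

No — it overlaps Fireside Slot, Sponsor Session

Plenary Session: ends 07:30 at or before Tutorial Session starts 12:00 → clear.
Plenary Block: ends 09:45 at or before Tutorial Session starts 12:00 → clear.
Fireside Slot: starts 11:45 before Tutorial Session ends 13:15, and ends 13:00 after Tutorial Session starts 12:00 → overlap.
Sponsor Session: starts 13:00 before Tutorial Session ends 13:15, and ends 14:30 after Tutorial Session starts 12:00 → overlap.
Breakout Slot: starts 14:30 at or after Tutorial Session ends 13:15 → clear.
Demo Address: starts 17:15 at or after Tutorial Session ends 13:15 → clear.
Keynote Address: starts 19:45 at or after Tutorial Session ends 13:15 → clear.
Tutorial Session overlaps Fireside Slot, Sponsor Session.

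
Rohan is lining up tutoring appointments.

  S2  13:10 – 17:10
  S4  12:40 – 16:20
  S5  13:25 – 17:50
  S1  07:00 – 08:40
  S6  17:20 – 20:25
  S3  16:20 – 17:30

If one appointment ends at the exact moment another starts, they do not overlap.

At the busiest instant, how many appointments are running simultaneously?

3

Sweep the timeline, counting +1 at each start and −1 at each end (ends before starts at a tie):
07:00 start S1 → 1
08:40 end S1 → 0
12:40 start S4 → 1
13:10 start S2 → 2
13:25 start S5 → 3
16:20 end S4 → 2
16:20 start S3 → 3
17:10 end S2 → 2
17:20 start S6 → 3
17:30 end S3 → 2
17:50 end S5 → 1
20:25 end S6 → 0
Peak is 3, at 13:25 (S2, S4, S5).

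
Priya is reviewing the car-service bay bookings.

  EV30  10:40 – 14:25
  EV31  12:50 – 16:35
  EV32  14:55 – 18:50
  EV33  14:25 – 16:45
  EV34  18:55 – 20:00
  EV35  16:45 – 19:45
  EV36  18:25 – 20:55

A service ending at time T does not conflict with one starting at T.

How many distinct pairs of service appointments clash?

9

Sorted by start: EV30, EV31, EV33, EV32, EV35, EV36, EV34.
EV31 starts before EV30 ends → EV30 and EV31 overlap.
EV33 starts exactly when EV30 ends (back-to-back, no overlap); EV30 is clear from here.
EV33 starts before EV31 ends → EV31 and EV33 overlap.
EV32 starts before EV31 ends → EV31 and EV32 overlap.
EV35 starts after EV31 ends; EV31 is clear from here.
EV32 starts before EV33 ends → EV33 and EV32 overlap.
EV35 starts exactly when EV33 ends (back-to-back, no overlap); EV33 is clear from here.
EV35 starts before EV32 ends → EV32 and EV35 overlap.
EV36 starts before EV32 ends → EV32 and EV36 overlap.
EV34 starts after EV32 ends.
EV36 starts before EV35 ends → EV35 and EV36 overlap.
EV34 starts before EV35 ends → EV35 and EV34 overlap.
EV34 starts before EV36 ends → EV36 and EV34 overlap.
Overlapping pairs: EV30 & EV31, EV31 & EV32, EV31 & EV33, EV32 & EV33, EV32 & EV35, EV32 & EV36, EV34 & EV35, EV34 & EV36, EV35 & EV36 — 9 in total.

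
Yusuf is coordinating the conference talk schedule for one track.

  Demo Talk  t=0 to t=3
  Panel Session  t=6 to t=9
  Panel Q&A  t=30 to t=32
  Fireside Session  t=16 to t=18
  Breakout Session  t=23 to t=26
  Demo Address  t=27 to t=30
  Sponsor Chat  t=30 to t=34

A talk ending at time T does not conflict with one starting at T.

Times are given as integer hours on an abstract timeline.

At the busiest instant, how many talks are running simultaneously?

2

Sweep the timeline, counting +1 at each start and −1 at each end (ends before starts at a tie):
t=0 start Demo Talk → 1
t=3 end Demo Talk → 0
t=6 start Panel Session → 1
t=9 end Panel Session → 0
t=16 start Fireside Session → 1
t=18 end Fireside Session → 0
t=23 start Breakout Session → 1
t=26 end Breakout Session → 0
t=27 start Demo Address → 1
t=30 end Demo Address → 0
t=30 start Panel Q&A → 1
t=30 start Sponsor Chat → 2
t=32 end Panel Q&A → 1
t=34 end Sponsor Chat → 0
Peak is 2, at t=30 (Panel Q&A, Sponsor Chat).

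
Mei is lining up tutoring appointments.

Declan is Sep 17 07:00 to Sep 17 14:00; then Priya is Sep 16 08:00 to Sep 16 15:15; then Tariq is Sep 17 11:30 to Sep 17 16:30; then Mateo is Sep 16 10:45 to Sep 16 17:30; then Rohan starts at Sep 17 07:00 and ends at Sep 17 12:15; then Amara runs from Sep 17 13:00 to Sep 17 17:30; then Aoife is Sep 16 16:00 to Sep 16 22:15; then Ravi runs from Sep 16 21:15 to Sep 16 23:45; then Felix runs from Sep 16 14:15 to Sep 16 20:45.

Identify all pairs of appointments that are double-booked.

Sorted by start: Priya, Mateo, Felix, Aoife, Ravi, Declan, Rohan, Tariq, Amara.
Mateo starts before Priya ends → Priya and Mateo overlap.
Felix starts before Priya ends → Priya and Felix overlap.
Aoife starts after Priya ends, so Priya has no further overlaps.
Felix starts before Mateo ends → Mateo and Felix overlap.
Aoife starts before Mateo ends → Mateo and Aoife overlap.
Ravi starts after Mateo ends, so Mateo has no further overlaps.
Aoife starts before Felix ends → Felix and Aoife overlap.
Ravi starts after Felix ends, so Felix has no further overlaps.
Ravi starts before Aoife ends → Aoife and Ravi overlap.
Declan starts after Aoife ends, so Aoife has no further overlaps.
Declan starts after Ravi ends, so Ravi has no further overlaps.
Rohan starts before Declan ends → Declan and Rohan overlap.
Tariq starts before Declan ends → Declan and Tariq overlap.
Amara starts before Declan ends → Declan and Amara overlap.
Tariq starts before Rohan ends → Rohan and Tariq overlap.
Amara starts after Rohan ends.
Amara starts before Tariq ends → Tariq and Amara overlap.

Amara & Declan, Amara & Tariq, Aoife & Felix, Aoife & Mateo, Aoife & Ravi, Declan & Rohan, Declan & Tariq, Felix & Mateo, Felix & Priya, Mateo & Priya, Rohan & Tariq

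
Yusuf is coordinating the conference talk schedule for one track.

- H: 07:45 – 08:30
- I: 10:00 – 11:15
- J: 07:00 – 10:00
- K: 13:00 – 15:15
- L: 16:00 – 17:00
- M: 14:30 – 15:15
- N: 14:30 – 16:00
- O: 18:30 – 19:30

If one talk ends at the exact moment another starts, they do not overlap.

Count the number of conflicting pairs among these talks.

4

Check each pair: they overlap iff neither finishes before the other starts.
Sorted by start: J, H, I, K, M, N, L, O.
H starts before J ends → J and H overlap.
I starts exactly when J ends (back-to-back, no overlap); J is clear from here.
I starts after H ends; H is clear from here.
K starts after I ends; I is clear from here.
M starts before K ends → K and M overlap.
N starts before K ends → K and N overlap.
L starts after K ends; K is clear from here.
N starts before M ends → M and N overlap.
L starts after M ends; M is clear from here.
L starts exactly when N ends (back-to-back, no overlap); N is clear from here.
O starts after L ends.
Overlapping pairs: H & J, K & M, K & N, M & N — 4 in total.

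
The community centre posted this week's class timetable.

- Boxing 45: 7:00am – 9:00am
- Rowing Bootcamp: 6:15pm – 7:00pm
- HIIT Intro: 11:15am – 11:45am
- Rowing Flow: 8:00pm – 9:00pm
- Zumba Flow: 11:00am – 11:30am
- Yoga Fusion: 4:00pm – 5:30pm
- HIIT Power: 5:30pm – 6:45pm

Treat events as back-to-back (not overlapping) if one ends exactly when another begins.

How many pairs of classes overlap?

2

Two intervals overlap when each starts before the other ends.
Sorted by start: Boxing 45, Zumba Flow, HIIT Intro, Yoga Fusion, HIIT Power, Rowing Bootcamp, Rowing Flow.
Zumba Flow starts after Boxing 45 ends; Boxing 45 is clear from here.
HIIT Intro starts before Zumba Flow ends → Zumba Flow and HIIT Intro overlap.
Yoga Fusion starts after Zumba Flow ends; Zumba Flow is clear from here.
Yoga Fusion starts after HIIT Intro ends; HIIT Intro is clear from here.
HIIT Power starts exactly when Yoga Fusion ends (back-to-back, no overlap); Yoga Fusion is clear from here.
Rowing Bootcamp starts before HIIT Power ends → HIIT Power and Rowing Bootcamp overlap.
Rowing Flow starts after HIIT Power ends.
Rowing Flow starts after Rowing Bootcamp ends.
Overlapping pairs: HIIT Intro & Zumba Flow, HIIT Power & Rowing Bootcamp — 2 in total.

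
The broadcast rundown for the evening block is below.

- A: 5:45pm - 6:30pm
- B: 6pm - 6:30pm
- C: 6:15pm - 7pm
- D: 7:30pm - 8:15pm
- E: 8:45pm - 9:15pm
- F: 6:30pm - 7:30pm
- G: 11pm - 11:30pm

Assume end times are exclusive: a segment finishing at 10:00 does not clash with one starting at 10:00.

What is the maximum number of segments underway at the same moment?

Walk through starts and ends in time order (an end at T is processed before a start at T):
5:45pm start A → 1
6pm start B → 2
6:15pm start C → 3
6:30pm end A → 2
6:30pm end B → 1
6:30pm start F → 2
7pm end C → 1
7:30pm end F → 0
7:30pm start D → 1
8:15pm end D → 0
8:45pm start E → 1
9:15pm end E → 0
11pm start G → 1
11:30pm end G → 0
Peak is 3, at 6:15pm (A, B, C).

3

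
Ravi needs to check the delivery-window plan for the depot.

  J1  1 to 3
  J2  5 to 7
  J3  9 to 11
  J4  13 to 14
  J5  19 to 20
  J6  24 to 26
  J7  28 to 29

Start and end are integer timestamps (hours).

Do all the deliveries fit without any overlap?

Sorted by start: J1, J2, J3, J4, J5, J6, J7.
J2 starts after J1 ends, so nothing later overlaps J1 either.
J3 starts after J2 ends, so nothing later overlaps J2 either.
J4 starts after J3 ends, so nothing later overlaps J3 either.
J5 starts after J4 ends, so nothing later overlaps J4 either.
J6 starts after J5 ends, so nothing later overlaps J5 either.
J7 starts after J6 ends.
Every pair is clear; the schedule has no overlaps.

Yes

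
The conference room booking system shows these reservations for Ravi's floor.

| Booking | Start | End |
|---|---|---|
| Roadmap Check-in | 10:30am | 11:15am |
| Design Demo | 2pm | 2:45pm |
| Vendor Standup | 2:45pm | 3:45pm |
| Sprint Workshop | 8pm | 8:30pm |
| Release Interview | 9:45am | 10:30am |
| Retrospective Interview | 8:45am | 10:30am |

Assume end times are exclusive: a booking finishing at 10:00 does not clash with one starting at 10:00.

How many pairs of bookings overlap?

1

Check each pair: they overlap iff neither finishes before the other starts.
Sorted by start: Retrospective Interview, Release Interview, Roadmap Check-in, Design Demo, Vendor Standup, Sprint Workshop.
Release Interview starts before Retrospective Interview ends → Retrospective Interview and Release Interview overlap.
Roadmap Check-in starts exactly when Retrospective Interview ends (back-to-back, no overlap), so nothing later overlaps Retrospective Interview either.
Roadmap Check-in starts exactly when Release Interview ends (back-to-back, no overlap), so nothing later overlaps Release Interview either.
Design Demo starts after Roadmap Check-in ends, so nothing later overlaps Roadmap Check-in either.
Vendor Standup starts exactly when Design Demo ends (back-to-back, no overlap), so nothing later overlaps Design Demo either.
Sprint Workshop starts after Vendor Standup ends.
Overlapping pairs: Release Interview & Retrospective Interview — 1 in total.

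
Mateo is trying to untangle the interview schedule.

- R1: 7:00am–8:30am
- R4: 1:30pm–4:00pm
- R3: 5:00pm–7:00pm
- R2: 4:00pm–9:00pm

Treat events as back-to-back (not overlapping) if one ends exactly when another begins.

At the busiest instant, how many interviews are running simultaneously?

2

Sweep the timeline, counting +1 at each start and −1 at each end (ends before starts at a tie):
7:00am start R1 → 1
8:30am end R1 → 0
1:30pm start R4 → 1
4:00pm end R4 → 0
4:00pm start R2 → 1
5:00pm start R3 → 2
7:00pm end R3 → 1
9:00pm end R2 → 0
Peak is 2, at 5:00pm (R2, R3).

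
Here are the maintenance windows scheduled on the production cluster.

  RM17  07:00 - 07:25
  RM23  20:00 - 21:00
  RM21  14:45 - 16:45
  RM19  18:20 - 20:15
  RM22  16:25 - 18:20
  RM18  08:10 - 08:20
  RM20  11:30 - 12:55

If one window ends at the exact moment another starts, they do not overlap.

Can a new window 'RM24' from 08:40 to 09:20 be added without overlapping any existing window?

RM17: ends 07:25 at or before RM24 starts 08:40 → clear.
RM18: ends 08:20 at or before RM24 starts 08:40 → clear.
RM20: starts 11:30 at or after RM24 ends 09:20 → clear.
RM21: starts 14:45 at or after RM24 ends 09:20 → clear.
RM22: starts 16:25 at or after RM24 ends 09:20 → clear.
RM19: starts 18:20 at or after RM24 ends 09:20 → clear.
RM23: starts 20:00 at or after RM24 ends 09:20 → clear.

Yes — the slot is free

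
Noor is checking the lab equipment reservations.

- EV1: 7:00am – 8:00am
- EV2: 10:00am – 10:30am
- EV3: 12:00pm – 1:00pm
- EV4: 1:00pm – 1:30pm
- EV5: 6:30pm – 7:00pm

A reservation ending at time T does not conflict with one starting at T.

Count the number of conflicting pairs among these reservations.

0

Two intervals overlap when each starts before the other ends.
Sorted by start: EV1, EV2, EV3, EV4, EV5.
EV2 starts after EV1 ends, so EV1 has no further overlaps.
EV3 starts after EV2 ends, so EV2 has no further overlaps.
EV4 starts exactly when EV3 ends (back-to-back, no overlap), so EV3 has no further overlaps.
EV5 starts after EV4 ends.
No pair overlaps.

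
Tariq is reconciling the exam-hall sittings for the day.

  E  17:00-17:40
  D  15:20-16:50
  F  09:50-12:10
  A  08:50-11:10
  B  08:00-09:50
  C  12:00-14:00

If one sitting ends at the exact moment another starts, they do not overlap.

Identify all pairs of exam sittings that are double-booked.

A & B, A & F, C & F

Sorted by start: B, A, F, C, D, E.
A starts before B ends → B and A overlap.
F starts exactly when B ends (back-to-back, no overlap); B is clear from here.
F starts before A ends → A and F overlap.
C starts after A ends; A is clear from here.
C starts before F ends → F and C overlap.
D starts after F ends; F is clear from here.
D starts after C ends; C is clear from here.
E starts after D ends.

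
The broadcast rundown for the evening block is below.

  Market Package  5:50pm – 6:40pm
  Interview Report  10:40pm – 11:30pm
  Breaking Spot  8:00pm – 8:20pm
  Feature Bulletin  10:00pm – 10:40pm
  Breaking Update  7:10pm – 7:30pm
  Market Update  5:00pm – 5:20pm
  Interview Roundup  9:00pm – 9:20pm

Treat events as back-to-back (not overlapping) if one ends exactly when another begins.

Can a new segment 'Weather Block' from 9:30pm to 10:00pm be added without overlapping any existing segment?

Yes — the slot is free

Market Update: ends 5:20pm at or before Weather Block starts 9:30pm → clear.
Market Package: ends 6:40pm at or before Weather Block starts 9:30pm → clear.
Breaking Update: ends 7:30pm at or before Weather Block starts 9:30pm → clear.
Breaking Spot: ends 8:20pm at or before Weather Block starts 9:30pm → clear.
Interview Roundup: ends 9:20pm at or before Weather Block starts 9:30pm → clear.
Feature Bulletin: starts 10:00pm at or after Weather Block ends 10:00pm → clear.
Interview Report: starts 10:40pm at or after Weather Block ends 10:00pm → clear.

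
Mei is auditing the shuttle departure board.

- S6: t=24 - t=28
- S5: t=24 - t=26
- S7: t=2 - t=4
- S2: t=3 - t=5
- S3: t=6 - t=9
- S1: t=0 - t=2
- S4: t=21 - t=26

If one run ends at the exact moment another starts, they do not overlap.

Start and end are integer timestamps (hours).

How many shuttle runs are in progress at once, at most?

Walk through starts and ends in time order (an end at T is processed before a start at T):
t=0 start S1 → 1
t=2 end S1 → 0
t=2 start S7 → 1
t=3 start S2 → 2
t=4 end S7 → 1
t=5 end S2 → 0
t=6 start S3 → 1
t=9 end S3 → 0
t=21 start S4 → 1
t=24 start S5 → 2
t=24 start S6 → 3
t=26 end S4 → 2
t=26 end S5 → 1
t=28 end S6 → 0
Peak is 3, at t=24 (S4, S5, S6).

3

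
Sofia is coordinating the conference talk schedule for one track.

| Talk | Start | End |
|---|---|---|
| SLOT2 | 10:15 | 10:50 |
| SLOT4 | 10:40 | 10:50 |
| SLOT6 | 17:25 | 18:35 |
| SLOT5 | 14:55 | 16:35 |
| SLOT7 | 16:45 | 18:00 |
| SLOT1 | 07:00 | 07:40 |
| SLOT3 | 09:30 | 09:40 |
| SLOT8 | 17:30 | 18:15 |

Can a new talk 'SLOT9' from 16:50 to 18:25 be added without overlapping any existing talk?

SLOT1: ends 07:40 at or before SLOT9 starts 16:50 → clear.
SLOT3: ends 09:40 at or before SLOT9 starts 16:50 → clear.
SLOT2: ends 10:50 at or before SLOT9 starts 16:50 → clear.
SLOT4: ends 10:50 at or before SLOT9 starts 16:50 → clear.
SLOT5: ends 16:35 at or before SLOT9 starts 16:50 → clear.
SLOT7: starts 16:45 before SLOT9 ends 18:25, and ends 18:00 after SLOT9 starts 16:50 → overlap.
SLOT6: starts 17:25 before SLOT9 ends 18:25, and ends 18:35 after SLOT9 starts 16:50 → overlap.
SLOT8: starts 17:30 before SLOT9 ends 18:25, and ends 18:15 after SLOT9 starts 16:50 → overlap.
SLOT9 overlaps SLOT6, SLOT7, SLOT8.

No — it overlaps SLOT6, SLOT7, SLOT8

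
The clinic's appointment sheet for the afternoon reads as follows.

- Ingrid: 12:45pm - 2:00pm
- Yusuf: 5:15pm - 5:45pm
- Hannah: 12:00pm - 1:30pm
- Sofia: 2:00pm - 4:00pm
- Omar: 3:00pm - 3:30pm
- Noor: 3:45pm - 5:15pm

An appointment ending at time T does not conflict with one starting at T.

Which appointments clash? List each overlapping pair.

Hannah & Ingrid, Noor & Sofia, Omar & Sofia

Two intervals overlap when each starts before the other ends.
Sorted by start: Hannah, Ingrid, Sofia, Omar, Noor, Yusuf.
Ingrid starts before Hannah ends → Hannah and Ingrid overlap.
Sofia starts after Hannah ends, so Hannah has no further overlaps.
Sofia starts exactly when Ingrid ends (back-to-back, no overlap), so Ingrid has no further overlaps.
Omar starts before Sofia ends → Sofia and Omar overlap.
Noor starts before Sofia ends → Sofia and Noor overlap.
Yusuf starts after Sofia ends.
Noor starts after Omar ends, so Omar has no further overlaps.
Yusuf starts exactly when Noor ends (back-to-back, no overlap).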